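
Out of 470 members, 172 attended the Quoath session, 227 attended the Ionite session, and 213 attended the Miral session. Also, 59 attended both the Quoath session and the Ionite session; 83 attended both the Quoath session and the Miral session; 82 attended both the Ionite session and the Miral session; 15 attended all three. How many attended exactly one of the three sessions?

209

By inclusion–exclusion (exactly-one form):
N(exactly one) = 172 + 227 + 213 − 2·59 − 2·83 − 2·82 + 3·15 = 209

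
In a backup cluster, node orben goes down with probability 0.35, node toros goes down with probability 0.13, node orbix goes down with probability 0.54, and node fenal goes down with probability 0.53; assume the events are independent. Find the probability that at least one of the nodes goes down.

Since the events are independent, P(none) is the product of the individual non-occurrence probabilities.
P(none) = (1 − 0.35) × (1 − 0.13) × (1 − 0.54) × (1 − 0.53) = 0.65 × 0.87 × 0.46 × 0.47 = 0.1222611
P(at least one) = 1 − 0.1222611 = 0.8777389

0.8777389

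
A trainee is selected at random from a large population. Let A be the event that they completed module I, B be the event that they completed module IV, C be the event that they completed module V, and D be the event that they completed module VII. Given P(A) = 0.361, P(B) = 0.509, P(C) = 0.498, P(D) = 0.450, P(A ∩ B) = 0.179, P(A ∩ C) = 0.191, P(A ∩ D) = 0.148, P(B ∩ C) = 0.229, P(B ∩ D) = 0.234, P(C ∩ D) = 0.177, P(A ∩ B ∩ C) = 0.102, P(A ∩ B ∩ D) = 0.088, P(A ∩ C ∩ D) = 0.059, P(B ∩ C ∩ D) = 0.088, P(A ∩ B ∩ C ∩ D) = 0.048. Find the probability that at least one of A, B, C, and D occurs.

Inclusion–exclusion gives
P(A ∪ B ∪ C ∪ D) = 0.361 + 0.509 + 0.498 + 0.450 − 0.179 − 0.191 − 0.148 − 0.229 − 0.234 − 0.177 + 0.102 + 0.088 + 0.059 + 0.088 − 0.048 = 0.949

0.949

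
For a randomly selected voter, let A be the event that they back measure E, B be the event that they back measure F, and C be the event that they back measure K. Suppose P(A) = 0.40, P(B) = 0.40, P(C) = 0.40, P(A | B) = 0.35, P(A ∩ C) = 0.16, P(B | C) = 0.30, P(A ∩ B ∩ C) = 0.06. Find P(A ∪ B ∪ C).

P(A ∩ B) = P(B)·P(A|B) = 0.40 × 0.35 = 0.14
P(B ∩ C) = P(C)·P(B|C) = 0.40 × 0.30 = 0.12
P(A ∪ B ∪ C) = 0.40 + 0.40 + 0.40 − 0.14 − 0.16 − 0.12 + 0.06 = 0.84

0.84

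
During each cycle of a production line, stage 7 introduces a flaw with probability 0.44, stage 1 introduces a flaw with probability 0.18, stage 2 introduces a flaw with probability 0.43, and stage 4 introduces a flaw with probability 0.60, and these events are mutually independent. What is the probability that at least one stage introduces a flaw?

P(none) = (1 − 0.44) × (1 − 0.18) × (1 − 0.43) × (1 − 0.60) = 0.56 × 0.82 × 0.57 × 0.40 = 0.1046976
P(at least one) = 1 − 0.1046976 = 0.8953024

0.8953024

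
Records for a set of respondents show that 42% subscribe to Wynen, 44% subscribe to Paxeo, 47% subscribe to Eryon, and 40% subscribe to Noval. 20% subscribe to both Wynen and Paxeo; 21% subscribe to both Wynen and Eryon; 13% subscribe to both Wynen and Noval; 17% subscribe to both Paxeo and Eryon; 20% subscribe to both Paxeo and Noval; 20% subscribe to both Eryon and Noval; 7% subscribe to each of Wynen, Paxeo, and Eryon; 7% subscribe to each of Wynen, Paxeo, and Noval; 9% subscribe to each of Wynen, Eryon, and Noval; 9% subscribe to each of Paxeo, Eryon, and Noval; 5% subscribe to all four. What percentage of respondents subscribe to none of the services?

Inclusion–exclusion gives
P(≥1) = 42 + 44 + 47 + 40 − 20 − 21 − 13 − 17 − 20 − 20 + 7 + 7 + 9 + 9 − 5 = 89%
P(none) = 100% − 89% = 11%

11%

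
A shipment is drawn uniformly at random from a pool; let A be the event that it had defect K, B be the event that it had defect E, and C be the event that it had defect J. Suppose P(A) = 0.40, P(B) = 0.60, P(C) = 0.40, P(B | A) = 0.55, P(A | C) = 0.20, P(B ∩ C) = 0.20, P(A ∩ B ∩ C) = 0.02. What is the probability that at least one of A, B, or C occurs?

0.92

P(A ∩ B) = P(A)·P(B|A) = 0.40 × 0.55 = 0.22
P(A ∩ C) = P(C)·P(A|C) = 0.40 × 0.20 = 0.08
P(A ∪ B ∪ C) = 0.40 + 0.60 + 0.40 − 0.22 − 0.08 − 0.20 + 0.02 = 0.92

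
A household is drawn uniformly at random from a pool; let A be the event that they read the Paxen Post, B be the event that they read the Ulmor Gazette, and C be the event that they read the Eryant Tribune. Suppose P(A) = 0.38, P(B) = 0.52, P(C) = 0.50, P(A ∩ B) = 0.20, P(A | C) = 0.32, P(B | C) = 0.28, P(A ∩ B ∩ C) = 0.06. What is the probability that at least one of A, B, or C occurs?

0.96

P(A ∩ C) = P(C)·P(A|C) = 0.50 × 0.32 = 0.16
P(B ∩ C) = P(C)·P(B|C) = 0.50 × 0.28 = 0.14
Inclusion–exclusion gives
P(A ∪ B ∪ C) = 0.38 + 0.52 + 0.50 − 0.20 − 0.16 − 0.14 + 0.06 = 0.96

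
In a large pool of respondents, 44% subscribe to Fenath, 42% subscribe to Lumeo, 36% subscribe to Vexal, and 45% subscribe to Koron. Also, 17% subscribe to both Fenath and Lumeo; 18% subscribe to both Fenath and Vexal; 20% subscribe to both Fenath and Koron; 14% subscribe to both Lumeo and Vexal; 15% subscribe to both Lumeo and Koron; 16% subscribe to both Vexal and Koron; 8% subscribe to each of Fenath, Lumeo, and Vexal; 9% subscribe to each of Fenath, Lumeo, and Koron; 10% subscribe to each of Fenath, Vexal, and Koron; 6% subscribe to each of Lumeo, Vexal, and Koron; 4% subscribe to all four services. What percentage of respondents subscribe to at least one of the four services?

By inclusion-exclusion,
P(union) = 44 + 42 + 36 + 45 − 17 − 18 − 20 − 14 − 15 − 16 + 8 + 9 + 10 + 6 − 4 = 96%

96%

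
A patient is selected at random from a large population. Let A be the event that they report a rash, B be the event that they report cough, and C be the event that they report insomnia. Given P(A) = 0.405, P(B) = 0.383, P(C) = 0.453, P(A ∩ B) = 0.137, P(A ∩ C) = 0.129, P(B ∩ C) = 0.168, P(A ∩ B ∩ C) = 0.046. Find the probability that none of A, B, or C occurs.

0.147

Inclusion–exclusion gives
P(A ∪ B ∪ C) = 0.405 + 0.383 + 0.453 − 0.137 − 0.129 − 0.168 + 0.046 = 0.853
P(none) = 1 − 0.853 = 0.147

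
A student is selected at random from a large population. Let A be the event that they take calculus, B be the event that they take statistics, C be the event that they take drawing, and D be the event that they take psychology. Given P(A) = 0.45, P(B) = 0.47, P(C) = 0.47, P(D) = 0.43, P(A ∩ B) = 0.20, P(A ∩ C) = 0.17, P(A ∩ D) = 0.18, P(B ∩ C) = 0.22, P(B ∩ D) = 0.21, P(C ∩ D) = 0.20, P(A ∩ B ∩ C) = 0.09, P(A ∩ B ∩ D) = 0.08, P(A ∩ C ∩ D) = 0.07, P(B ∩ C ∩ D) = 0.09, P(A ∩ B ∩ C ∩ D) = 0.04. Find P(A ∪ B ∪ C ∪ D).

P(A ∪ B ∪ C ∪ D) = 0.45 + 0.47 + 0.47 + 0.43 − 0.20 − 0.17 − 0.18 − 0.22 − 0.21 − 0.20 + 0.09 + 0.08 + 0.07 + 0.09 − 0.04 = 0.93

0.93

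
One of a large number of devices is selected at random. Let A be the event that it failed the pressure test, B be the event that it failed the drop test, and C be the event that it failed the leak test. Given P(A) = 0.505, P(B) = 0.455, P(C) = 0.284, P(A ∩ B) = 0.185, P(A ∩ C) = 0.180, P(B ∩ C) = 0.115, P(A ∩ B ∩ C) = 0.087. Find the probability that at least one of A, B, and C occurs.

P(A ∪ B ∪ C) = 0.505 + 0.455 + 0.284 − 0.185 − 0.180 − 0.115 + 0.087 = 0.851

0.851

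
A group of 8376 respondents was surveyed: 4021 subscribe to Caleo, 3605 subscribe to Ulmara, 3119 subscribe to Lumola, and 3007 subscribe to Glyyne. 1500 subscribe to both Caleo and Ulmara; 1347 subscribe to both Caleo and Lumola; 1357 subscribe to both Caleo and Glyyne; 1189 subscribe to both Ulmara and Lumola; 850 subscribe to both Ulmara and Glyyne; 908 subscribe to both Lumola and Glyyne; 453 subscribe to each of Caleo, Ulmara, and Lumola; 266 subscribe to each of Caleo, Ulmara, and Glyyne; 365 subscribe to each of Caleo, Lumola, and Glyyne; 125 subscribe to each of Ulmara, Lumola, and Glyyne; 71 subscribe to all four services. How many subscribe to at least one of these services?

7739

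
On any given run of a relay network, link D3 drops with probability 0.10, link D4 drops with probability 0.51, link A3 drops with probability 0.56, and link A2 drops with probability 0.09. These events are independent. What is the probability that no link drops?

0.1765764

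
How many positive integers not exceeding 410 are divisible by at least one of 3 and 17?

floor(410/3) + floor(410/17) − floor(410/51) = 136 + 24 − 8 = 152

152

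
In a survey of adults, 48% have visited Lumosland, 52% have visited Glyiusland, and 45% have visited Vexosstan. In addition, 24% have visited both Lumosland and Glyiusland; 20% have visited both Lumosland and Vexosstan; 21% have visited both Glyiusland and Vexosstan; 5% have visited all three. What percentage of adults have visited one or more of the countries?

85%

Using inclusion–exclusion:
P(union) = 48 + 52 + 45 − 24 − 20 − 21 + 5 = 85%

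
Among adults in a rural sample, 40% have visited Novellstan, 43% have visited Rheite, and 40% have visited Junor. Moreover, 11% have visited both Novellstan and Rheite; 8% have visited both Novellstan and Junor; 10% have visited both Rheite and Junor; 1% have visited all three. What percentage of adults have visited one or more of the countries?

Apply inclusion-exclusion:
P(at least one) = 40 + 43 + 40 − 11 − 8 − 10 + 1 = 95%

95%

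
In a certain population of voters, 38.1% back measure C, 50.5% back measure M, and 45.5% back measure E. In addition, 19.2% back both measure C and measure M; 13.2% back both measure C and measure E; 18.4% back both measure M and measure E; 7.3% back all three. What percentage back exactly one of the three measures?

Using the inclusion–exclusion count for exactly one event:
P(exactly one) = 38.1 + 50.5 + 45.5 − 2·19.2 − 2·13.2 − 2·18.4 + 3·7.3 = 54.4%

54.4%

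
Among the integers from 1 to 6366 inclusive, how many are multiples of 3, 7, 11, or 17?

Inclusion–exclusion gives
2122 + 909 + 578 + 374 − 303 − 192 − 124 − 82 − 53 − 34 + 27 + 17 + 11 + 4 − 1 = 3253

3253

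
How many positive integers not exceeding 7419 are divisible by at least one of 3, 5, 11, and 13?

⌊7419/3⌋ + ⌊7419/5⌋ + ⌊7419/11⌋ + ⌊7419/13⌋ − ⌊7419/15⌋ − ⌊7419/33⌋ − ⌊7419/39⌋ − ⌊7419/55⌋ − ⌊7419/65⌋ − ⌊7419/143⌋ + ⌊7419/165⌋ + ⌊7419/195⌋ + ⌊7419/429⌋ + ⌊7419/715⌋ − ⌊7419/2145⌋ = 2473 + 1483 + 674 + 570 − 494 − 224 − 190 − 134 − 114 − 51 + 44 + 38 + 17 + 10 − 3 = 4099

4099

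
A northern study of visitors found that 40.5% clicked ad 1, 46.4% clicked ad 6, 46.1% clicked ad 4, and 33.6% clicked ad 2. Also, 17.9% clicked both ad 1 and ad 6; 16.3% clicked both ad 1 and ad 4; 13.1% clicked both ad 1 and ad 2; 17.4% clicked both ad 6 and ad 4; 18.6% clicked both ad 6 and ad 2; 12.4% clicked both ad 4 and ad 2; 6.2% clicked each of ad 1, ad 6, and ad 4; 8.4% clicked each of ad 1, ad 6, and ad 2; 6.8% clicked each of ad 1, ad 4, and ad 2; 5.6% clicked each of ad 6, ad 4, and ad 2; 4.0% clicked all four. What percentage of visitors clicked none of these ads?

Using inclusion–exclusion:
P(union) = 40.5 + 46.4 + 46.1 + 33.6 − 17.9 − 16.3 − 13.1 − 17.4 − 18.6 − 12.4 + 6.2 + 8.4 + 6.8 + 5.6 − 4.0 = 93.9%
P(none) = 100% − 93.9% = 6.1%

6.1%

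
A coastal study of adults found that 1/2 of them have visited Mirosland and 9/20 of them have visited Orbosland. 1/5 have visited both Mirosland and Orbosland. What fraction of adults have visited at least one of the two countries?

3/4

By inclusion–exclusion:
P(≥1) = 1/2 + 9/20 − 1/5 = 3/4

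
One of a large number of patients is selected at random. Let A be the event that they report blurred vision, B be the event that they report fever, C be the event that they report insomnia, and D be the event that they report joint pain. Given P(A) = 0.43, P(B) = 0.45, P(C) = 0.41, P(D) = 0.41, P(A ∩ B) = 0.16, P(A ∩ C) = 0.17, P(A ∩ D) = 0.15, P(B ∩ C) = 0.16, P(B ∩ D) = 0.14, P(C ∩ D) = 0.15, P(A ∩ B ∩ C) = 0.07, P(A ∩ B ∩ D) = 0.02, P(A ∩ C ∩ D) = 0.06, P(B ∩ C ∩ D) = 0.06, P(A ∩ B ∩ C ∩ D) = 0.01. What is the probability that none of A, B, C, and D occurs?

Using inclusion–exclusion:
P(A ∪ B ∪ C ∪ D) = 0.43 + 0.45 + 0.41 + 0.41 − 0.16 − 0.17 − 0.15 − 0.16 − 0.14 − 0.15 + 0.07 + 0.02 + 0.06 + 0.06 − 0.01 = 0.97
P(none) = 1 − 0.97 = 0.03

0.03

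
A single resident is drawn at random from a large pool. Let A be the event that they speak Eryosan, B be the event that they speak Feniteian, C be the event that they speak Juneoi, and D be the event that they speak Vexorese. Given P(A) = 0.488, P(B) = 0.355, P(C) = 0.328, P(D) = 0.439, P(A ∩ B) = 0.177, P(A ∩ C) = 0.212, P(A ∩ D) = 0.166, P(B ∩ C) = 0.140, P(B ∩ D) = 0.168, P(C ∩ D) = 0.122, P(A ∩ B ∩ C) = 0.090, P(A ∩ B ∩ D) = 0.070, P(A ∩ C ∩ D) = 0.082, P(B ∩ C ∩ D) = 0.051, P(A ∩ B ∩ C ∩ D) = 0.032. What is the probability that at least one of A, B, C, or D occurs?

Inclusion–exclusion gives
P(A ∪ B ∪ C ∪ D) = 0.488 + 0.355 + 0.328 + 0.439 − 0.177 − 0.212 − 0.166 − 0.140 − 0.168 − 0.122 + 0.090 + 0.070 + 0.082 + 0.051 − 0.032 = 0.886

0.886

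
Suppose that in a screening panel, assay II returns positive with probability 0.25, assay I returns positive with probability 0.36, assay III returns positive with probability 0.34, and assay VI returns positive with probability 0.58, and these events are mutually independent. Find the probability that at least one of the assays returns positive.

P(none) = (1 − 0.25) × (1 − 0.36) × (1 − 0.34) × (1 − 0.58) = 0.75 × 0.64 × 0.66 × 0.42 = 0.133056
P(at least one) = 1 − 0.133056 = 0.866944

0.866944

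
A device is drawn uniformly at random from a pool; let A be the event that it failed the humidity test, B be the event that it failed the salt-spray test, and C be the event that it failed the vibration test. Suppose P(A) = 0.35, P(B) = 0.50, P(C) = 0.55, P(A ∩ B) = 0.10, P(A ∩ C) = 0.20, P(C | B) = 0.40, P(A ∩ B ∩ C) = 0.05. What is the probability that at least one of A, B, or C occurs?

0.95

P(B ∩ C) = P(B)·P(C|B) = 0.50 × 0.40 = 0.20
P(A ∪ B ∪ C) = 0.35 + 0.50 + 0.55 − 0.10 − 0.20 − 0.20 + 0.05 = 0.95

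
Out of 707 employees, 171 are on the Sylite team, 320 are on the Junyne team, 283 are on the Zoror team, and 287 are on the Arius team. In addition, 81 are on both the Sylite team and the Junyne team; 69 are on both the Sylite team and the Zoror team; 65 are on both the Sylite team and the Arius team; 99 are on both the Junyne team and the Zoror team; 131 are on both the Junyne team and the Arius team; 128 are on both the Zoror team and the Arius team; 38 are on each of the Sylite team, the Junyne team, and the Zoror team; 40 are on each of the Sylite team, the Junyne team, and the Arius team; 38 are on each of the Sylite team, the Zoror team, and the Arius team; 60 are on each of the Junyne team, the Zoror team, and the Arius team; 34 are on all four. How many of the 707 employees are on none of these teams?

By inclusion-exclusion,
|at least one| = 171 + 320 + 283 + 287 − 81 − 69 − 65 − 99 − 131 − 128 + 38 + 40 + 38 + 60 − 34 = 630
None: 707 − 630 = 77

77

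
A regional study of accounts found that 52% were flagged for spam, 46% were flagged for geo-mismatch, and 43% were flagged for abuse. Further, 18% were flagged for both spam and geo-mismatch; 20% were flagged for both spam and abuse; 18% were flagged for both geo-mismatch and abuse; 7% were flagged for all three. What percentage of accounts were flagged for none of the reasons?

8%

Using inclusion–exclusion:
P(at least one) = 52 + 46 + 43 − 18 − 20 − 18 + 7 = 92%
P(none) = 100% − 92% = 8%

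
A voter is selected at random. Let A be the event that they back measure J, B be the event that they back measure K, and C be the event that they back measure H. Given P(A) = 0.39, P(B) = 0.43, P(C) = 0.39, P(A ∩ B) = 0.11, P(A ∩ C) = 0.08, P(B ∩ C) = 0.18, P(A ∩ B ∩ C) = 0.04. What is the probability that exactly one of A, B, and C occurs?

0.59

P(exactly one) = 0.39 + 0.43 + 0.39 − 2·0.11 − 2·0.08 − 2·0.18 + 3·0.04 = 0.59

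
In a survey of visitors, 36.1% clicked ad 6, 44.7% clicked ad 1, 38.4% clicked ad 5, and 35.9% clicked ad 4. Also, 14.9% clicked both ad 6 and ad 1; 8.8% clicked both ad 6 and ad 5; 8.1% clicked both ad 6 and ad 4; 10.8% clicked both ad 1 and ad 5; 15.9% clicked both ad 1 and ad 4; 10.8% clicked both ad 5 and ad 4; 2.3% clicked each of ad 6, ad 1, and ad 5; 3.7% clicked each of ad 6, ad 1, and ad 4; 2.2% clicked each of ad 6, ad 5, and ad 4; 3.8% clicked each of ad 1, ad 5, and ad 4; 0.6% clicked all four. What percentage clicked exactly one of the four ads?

50.1%

By inclusion–exclusion (exactly-one form):
P(exactly one) = 36.1 + 44.7 + 38.4 + 35.9 − 2·14.9 − 2·8.8 − 2·8.1 − 2·10.8 − 2·15.9 − 2·10.8 + 3·2.3 + 3·3.7 + 3·2.2 + 3·3.8 − 4·0.6 = 50.1%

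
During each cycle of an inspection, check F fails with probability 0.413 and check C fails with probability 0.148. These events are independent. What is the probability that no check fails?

Since the events are independent, P(none) is the product of the individual non-occurrence probabilities.
P(none) = (1 − 0.413) × (1 − 0.148) = 0.587 × 0.852 = 0.500124

0.500124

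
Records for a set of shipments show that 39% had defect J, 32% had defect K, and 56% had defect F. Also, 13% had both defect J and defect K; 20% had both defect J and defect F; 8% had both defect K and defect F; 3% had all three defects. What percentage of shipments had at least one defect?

P(union) = 39 + 32 + 56 − 13 − 20 − 8 + 3 = 89%

89%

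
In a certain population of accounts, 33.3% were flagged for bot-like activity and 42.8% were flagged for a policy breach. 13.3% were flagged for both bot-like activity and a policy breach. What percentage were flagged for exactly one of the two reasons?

49.5%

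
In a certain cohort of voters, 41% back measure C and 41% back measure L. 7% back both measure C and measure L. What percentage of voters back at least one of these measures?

75%

Inclusion–exclusion gives
P(union) = 41 + 41 − 7 = 75%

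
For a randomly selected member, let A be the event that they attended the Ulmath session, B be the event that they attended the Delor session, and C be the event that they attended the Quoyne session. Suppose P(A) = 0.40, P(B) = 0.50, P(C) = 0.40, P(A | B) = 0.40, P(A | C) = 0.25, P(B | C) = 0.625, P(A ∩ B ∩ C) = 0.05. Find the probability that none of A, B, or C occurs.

0.20

P(A ∩ B) = P(B)·P(A|B) = 0.50 × 0.40 = 0.20
P(A ∩ C) = P(C)·P(A|C) = 0.40 × 0.25 = 0.10
P(B ∩ C) = P(C)·P(B|C) = 0.40 × 0.625 = 0.25
P(A ∪ B ∪ C) = 0.40 + 0.50 + 0.40 − 0.20 − 0.10 − 0.25 + 0.05 = 0.80
P(none) = 1 − 0.80 = 0.20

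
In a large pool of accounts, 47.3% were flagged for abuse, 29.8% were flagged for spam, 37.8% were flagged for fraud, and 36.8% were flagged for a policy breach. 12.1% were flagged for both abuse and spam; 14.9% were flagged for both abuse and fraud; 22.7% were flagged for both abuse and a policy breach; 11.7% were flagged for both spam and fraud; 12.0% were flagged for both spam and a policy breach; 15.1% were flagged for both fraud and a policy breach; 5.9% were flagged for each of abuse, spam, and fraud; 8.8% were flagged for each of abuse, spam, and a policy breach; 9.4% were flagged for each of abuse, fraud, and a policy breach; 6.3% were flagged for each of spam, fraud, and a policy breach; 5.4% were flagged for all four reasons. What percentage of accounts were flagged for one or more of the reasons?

P(≥1) = 47.3 + 29.8 + 37.8 + 36.8 − 12.1 − 14.9 − 22.7 − 11.7 − 12.0 − 15.1 + 5.9 + 8.8 + 9.4 + 6.3 − 5.4 = 88.2%

88.2%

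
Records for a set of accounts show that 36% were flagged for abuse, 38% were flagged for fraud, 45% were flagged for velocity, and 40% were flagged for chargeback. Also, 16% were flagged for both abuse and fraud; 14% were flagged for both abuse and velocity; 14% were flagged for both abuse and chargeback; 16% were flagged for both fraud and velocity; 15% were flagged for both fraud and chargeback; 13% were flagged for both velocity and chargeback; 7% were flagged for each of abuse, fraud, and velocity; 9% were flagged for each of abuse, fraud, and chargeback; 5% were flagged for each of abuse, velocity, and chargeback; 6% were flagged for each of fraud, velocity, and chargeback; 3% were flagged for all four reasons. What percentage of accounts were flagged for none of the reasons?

P(≥1) = 36 + 38 + 45 + 40 − 16 − 14 − 14 − 16 − 15 − 13 + 7 + 9 + 5 + 6 − 3 = 95%
P(none) = 100% − 95% = 5%

5%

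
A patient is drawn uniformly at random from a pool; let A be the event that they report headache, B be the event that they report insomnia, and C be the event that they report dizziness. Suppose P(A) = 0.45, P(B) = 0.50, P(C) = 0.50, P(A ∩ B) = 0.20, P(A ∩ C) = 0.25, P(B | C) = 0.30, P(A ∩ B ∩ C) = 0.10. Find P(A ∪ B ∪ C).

P(B ∩ C) = P(C)·P(B|C) = 0.50 × 0.30 = 0.15
By inclusion–exclusion:
P(A ∪ B ∪ C) = 0.45 + 0.50 + 0.50 − 0.20 − 0.25 − 0.15 + 0.10 = 0.95

0.95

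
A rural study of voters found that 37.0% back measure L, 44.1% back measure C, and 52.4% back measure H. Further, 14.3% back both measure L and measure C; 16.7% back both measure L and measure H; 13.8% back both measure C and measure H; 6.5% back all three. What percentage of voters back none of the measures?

By inclusion–exclusion:
P(at least one) = 37.0 + 44.1 + 52.4 − 14.3 − 16.7 − 13.8 + 6.5 = 95.2%
P(none) = 100% − 95.2% = 4.8%

4.8%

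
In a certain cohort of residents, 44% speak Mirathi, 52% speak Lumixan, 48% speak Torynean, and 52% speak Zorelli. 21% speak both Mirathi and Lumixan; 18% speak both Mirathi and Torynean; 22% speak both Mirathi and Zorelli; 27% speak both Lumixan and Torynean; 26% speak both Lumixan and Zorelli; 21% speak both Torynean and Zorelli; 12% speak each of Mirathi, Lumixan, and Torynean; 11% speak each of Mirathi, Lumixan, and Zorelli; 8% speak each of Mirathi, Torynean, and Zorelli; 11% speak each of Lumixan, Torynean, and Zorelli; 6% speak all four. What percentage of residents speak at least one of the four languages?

97%

Inclusion–exclusion gives
P(union) = 44 + 52 + 48 + 52 − 21 − 18 − 22 − 27 − 26 − 21 + 12 + 11 + 8 + 11 − 6 = 97%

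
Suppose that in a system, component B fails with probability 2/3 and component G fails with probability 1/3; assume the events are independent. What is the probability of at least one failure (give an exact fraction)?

P(none) = (1 − 2/3) × (1 − 1/3) = 1/3 × 2/3 = 2/9
P(at least one) = 1 − 2/9 = 7/9

7/9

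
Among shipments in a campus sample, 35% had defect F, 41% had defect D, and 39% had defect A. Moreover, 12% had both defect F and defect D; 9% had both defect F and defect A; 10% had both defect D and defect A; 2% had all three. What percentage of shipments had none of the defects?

14%

Inclusion–exclusion gives
P(≥1) = 35 + 41 + 39 − 12 − 9 − 10 + 2 = 86%
P(none) = 100% − 86% = 14%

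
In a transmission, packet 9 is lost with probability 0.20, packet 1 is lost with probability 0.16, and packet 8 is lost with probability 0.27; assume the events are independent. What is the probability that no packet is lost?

Since the events are independent, P(none) is the product of the individual non-occurrence probabilities.
P(none) = (1 − 0.20) × (1 − 0.16) × (1 − 0.27) = 0.80 × 0.84 × 0.73 = 0.49056

0.49056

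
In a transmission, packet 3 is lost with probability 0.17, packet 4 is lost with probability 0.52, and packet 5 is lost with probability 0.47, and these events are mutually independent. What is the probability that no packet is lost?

0.211152

Since the events are independent, P(none) is the product of the individual non-occurrence probabilities.
P(none) = (1 − 0.17) × (1 − 0.52) × (1 − 0.47) = 0.83 × 0.48 × 0.53 = 0.211152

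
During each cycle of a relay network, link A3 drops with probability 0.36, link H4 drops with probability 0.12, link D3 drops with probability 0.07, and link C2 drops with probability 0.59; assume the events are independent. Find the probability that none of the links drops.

P(none) = (1 − 0.36) × (1 − 0.12) × (1 − 0.07) × (1 − 0.59) = 0.64 × 0.88 × 0.93 × 0.41 = 0.21474816

0.21474816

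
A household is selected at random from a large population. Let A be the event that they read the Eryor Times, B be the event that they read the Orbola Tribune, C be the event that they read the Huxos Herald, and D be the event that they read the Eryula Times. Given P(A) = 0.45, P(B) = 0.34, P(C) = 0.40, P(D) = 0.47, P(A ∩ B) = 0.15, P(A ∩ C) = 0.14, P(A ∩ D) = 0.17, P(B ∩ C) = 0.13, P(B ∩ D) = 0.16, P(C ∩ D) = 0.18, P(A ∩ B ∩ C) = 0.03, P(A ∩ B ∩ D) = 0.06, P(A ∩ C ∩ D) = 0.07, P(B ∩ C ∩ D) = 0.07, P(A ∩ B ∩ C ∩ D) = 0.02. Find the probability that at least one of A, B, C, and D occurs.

0.94

P(A ∪ B ∪ C ∪ D) = 0.45 + 0.34 + 0.40 + 0.47 − 0.15 − 0.14 − 0.17 − 0.13 − 0.16 − 0.18 + 0.03 + 0.06 + 0.07 + 0.07 − 0.02 = 0.94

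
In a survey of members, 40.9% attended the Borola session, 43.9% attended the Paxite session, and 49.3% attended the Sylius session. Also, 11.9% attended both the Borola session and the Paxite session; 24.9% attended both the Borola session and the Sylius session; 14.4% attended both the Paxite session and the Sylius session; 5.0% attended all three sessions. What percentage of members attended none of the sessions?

By inclusion–exclusion:
P(≥1) = 40.9 + 43.9 + 49.3 − 11.9 − 24.9 − 14.4 + 5.0 = 87.9%
P(none) = 100% − 87.9% = 12.1%

12.1%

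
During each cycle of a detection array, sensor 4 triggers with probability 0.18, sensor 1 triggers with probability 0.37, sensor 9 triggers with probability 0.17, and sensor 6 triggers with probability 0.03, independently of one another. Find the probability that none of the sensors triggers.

0.41591466

P(none) = (1 − 0.18) × (1 − 0.37) × (1 − 0.17) × (1 − 0.03) = 0.82 × 0.63 × 0.83 × 0.97 = 0.41591466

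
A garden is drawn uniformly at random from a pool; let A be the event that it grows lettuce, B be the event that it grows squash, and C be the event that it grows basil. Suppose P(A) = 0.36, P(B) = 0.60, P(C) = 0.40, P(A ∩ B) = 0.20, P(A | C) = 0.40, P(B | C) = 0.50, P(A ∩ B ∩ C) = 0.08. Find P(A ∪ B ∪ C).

0.88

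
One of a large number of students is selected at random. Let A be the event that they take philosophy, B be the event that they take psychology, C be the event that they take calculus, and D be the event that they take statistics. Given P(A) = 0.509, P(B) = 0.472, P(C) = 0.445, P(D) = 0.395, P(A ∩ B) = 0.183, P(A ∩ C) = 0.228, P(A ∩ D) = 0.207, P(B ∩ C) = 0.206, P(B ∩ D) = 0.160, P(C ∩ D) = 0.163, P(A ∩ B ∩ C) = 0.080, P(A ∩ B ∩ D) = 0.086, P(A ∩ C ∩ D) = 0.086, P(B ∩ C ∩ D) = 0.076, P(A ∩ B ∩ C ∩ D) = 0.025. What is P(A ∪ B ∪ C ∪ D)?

0.977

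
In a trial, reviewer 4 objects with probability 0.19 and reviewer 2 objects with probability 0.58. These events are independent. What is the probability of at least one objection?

0.6598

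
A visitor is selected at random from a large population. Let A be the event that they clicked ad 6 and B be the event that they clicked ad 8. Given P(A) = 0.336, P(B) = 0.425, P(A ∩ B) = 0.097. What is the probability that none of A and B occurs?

0.336

Inclusion–exclusion gives
P(A ∪ B) = 0.336 + 0.425 − 0.097 = 0.664
P(none) = 1 − 0.664 = 0.336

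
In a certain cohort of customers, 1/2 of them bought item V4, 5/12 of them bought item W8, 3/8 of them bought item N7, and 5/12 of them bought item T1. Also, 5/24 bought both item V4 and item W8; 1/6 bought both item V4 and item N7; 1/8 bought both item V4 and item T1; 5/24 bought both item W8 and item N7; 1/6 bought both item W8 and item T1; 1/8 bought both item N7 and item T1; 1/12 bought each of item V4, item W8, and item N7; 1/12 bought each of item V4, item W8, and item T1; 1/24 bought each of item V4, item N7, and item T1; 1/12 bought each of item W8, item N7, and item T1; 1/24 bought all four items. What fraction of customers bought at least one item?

P(union) = 1/2 + 5/12 + 3/8 + 5/12 − 5/24 − 1/6 − 1/8 − 5/24 − 1/6 − 1/8 + 1/12 + 1/12 + 1/24 + 1/12 − 1/24 = 23/24

23/24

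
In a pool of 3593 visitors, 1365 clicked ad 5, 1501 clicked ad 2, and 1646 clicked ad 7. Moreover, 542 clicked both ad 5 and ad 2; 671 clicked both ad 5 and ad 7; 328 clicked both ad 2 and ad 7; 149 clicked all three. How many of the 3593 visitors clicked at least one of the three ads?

3120

|union| = 1365 + 1501 + 1646 − 542 − 671 − 328 + 149 = 3120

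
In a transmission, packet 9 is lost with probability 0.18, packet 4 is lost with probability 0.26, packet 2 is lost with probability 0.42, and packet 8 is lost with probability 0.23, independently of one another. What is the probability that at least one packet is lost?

P(none) = (1 − 0.18) × (1 − 0.26) × (1 − 0.42) × (1 − 0.23) = 0.82 × 0.74 × 0.58 × 0.77 = 0.27099688
P(at least one) = 1 − 0.27099688 = 0.72900312

0.72900312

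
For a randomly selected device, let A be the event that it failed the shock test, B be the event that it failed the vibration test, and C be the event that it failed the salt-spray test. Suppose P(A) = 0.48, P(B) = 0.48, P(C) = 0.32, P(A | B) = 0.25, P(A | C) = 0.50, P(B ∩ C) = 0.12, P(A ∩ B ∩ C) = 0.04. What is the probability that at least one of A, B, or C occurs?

0.92

P(A ∩ B) = P(B)·P(A|B) = 0.48 × 0.25 = 0.12
P(A ∩ C) = P(C)·P(A|C) = 0.32 × 0.50 = 0.16
P(A ∪ B ∪ C) = 0.48 + 0.48 + 0.32 − 0.12 − 0.16 − 0.12 + 0.04 = 0.92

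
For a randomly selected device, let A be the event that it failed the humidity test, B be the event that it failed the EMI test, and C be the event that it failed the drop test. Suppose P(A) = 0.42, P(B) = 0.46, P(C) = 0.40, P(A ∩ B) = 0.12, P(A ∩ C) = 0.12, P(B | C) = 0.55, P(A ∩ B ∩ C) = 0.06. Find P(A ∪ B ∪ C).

P(B ∩ C) = P(C)·P(B|C) = 0.40 × 0.55 = 0.22
P(A ∪ B ∪ C) = 0.42 + 0.46 + 0.40 − 0.12 − 0.12 − 0.22 + 0.06 = 0.88

0.88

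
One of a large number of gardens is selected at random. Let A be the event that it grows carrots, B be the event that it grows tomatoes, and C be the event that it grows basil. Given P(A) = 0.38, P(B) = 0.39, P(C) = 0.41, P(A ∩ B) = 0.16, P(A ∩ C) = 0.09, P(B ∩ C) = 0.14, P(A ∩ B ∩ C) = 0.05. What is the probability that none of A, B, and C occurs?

0.16

P(A ∪ B ∪ C) = 0.38 + 0.39 + 0.41 − 0.16 − 0.09 − 0.14 + 0.05 = 0.84
P(none) = 1 − 0.84 = 0.16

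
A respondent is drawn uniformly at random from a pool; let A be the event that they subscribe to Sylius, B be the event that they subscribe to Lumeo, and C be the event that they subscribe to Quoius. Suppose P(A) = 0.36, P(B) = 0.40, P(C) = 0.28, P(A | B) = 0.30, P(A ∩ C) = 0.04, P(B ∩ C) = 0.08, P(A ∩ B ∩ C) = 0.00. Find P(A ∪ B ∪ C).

0.80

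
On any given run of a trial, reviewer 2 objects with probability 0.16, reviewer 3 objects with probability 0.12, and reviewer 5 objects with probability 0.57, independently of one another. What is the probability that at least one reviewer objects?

P(none) = (1 − 0.16) × (1 − 0.12) × (1 − 0.57) = 0.84 × 0.88 × 0.43 = 0.317856
P(at least one) = 1 − 0.317856 = 0.682144

0.682144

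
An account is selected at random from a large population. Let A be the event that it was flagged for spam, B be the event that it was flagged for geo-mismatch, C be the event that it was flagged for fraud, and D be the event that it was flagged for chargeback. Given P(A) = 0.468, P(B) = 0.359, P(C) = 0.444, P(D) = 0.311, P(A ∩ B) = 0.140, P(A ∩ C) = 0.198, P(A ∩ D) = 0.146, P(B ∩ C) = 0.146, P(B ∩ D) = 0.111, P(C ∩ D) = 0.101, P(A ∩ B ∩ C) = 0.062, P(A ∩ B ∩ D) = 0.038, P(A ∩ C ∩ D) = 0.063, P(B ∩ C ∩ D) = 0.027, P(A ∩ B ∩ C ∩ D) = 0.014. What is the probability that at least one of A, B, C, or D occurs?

P(A ∪ B ∪ C ∪ D) = 0.468 + 0.359 + 0.444 + 0.311 − 0.140 − 0.198 − 0.146 − 0.146 − 0.111 − 0.101 + 0.062 + 0.038 + 0.063 + 0.027 − 0.014 = 0.916

0.916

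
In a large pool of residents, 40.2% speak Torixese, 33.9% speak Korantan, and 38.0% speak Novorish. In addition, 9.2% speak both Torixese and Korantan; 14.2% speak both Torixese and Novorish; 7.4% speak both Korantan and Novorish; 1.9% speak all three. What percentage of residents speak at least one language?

83.2%

Apply inclusion-exclusion:
P(≥1) = 40.2 + 33.9 + 38.0 − 9.2 − 14.2 − 7.4 + 1.9 = 83.2%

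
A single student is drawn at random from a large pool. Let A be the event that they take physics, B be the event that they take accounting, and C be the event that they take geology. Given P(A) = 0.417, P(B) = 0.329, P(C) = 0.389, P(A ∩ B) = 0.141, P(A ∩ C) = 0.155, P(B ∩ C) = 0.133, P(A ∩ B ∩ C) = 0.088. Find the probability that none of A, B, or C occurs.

By inclusion-exclusion,
P(A ∪ B ∪ C) = 0.417 + 0.329 + 0.389 − 0.141 − 0.155 − 0.133 + 0.088 = 0.794
P(none) = 1 − 0.794 = 0.206

0.206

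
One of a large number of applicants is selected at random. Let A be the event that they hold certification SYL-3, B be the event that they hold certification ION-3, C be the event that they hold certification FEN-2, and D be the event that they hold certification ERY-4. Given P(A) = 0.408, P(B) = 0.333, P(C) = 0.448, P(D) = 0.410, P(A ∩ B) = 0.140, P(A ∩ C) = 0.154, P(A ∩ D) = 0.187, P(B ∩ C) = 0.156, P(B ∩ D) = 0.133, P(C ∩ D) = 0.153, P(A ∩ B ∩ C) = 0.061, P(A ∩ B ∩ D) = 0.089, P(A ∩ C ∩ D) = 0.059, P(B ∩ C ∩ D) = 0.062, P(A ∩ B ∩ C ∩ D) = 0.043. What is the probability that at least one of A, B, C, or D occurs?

0.904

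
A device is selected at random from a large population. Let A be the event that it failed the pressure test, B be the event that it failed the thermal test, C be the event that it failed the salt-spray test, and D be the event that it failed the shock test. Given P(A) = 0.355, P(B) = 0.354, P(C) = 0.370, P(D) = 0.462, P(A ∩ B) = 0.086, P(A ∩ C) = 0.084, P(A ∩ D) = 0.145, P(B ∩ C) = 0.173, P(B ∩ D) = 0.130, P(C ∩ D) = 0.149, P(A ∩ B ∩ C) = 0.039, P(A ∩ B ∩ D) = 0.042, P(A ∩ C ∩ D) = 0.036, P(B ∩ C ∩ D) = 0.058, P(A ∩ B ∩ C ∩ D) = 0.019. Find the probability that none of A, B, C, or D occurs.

P(A ∪ B ∪ C ∪ D) = 0.355 + 0.354 + 0.370 + 0.462 − 0.086 − 0.084 − 0.145 − 0.173 − 0.130 − 0.149 + 0.039 + 0.042 + 0.036 + 0.058 − 0.019 = 0.930
P(none) = 1 − 0.930 = 0.070

0.070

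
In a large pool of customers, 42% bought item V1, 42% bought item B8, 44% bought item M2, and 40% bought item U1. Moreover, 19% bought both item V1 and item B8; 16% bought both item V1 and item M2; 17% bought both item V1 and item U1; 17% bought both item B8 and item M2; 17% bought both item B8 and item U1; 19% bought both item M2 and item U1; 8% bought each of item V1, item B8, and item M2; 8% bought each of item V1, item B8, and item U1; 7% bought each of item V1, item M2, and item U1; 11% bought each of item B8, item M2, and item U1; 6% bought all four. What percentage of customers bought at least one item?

Apply inclusion-exclusion:
P(≥1) = 42 + 42 + 44 + 40 − 19 − 16 − 17 − 17 − 17 − 19 + 8 + 8 + 7 + 11 − 6 = 91%

91%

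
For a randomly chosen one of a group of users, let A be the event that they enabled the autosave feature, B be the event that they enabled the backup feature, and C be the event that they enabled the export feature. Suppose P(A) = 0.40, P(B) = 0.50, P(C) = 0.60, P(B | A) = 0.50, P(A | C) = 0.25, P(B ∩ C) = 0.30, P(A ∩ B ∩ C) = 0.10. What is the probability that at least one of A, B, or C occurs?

0.95

P(A ∩ B) = P(A)·P(B|A) = 0.40 × 0.50 = 0.20
P(A ∩ C) = P(C)·P(A|C) = 0.60 × 0.25 = 0.15
Inclusion–exclusion gives
P(A ∪ B ∪ C) = 0.40 + 0.50 + 0.60 − 0.20 − 0.15 − 0.30 + 0.10 = 0.95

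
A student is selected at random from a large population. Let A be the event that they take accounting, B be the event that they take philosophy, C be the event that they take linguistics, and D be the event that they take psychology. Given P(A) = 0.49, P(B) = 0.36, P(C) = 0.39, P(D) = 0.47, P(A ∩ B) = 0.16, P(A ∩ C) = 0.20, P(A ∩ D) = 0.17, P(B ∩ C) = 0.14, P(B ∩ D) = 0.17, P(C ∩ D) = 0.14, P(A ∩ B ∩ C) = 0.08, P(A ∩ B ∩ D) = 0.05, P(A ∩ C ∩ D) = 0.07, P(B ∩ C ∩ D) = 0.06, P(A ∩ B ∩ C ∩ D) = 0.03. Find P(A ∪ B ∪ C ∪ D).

0.96

P(A ∪ B ∪ C ∪ D) = 0.49 + 0.36 + 0.39 + 0.47 − 0.16 − 0.20 − 0.17 − 0.14 − 0.17 − 0.14 + 0.08 + 0.05 + 0.07 + 0.06 − 0.03 = 0.96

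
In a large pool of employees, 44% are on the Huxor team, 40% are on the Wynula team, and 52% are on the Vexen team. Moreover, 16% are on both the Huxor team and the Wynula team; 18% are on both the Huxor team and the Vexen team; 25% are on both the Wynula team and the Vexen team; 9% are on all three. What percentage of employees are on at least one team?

86%

P(at least one) = 44 + 40 + 52 − 16 − 18 − 25 + 9 = 86%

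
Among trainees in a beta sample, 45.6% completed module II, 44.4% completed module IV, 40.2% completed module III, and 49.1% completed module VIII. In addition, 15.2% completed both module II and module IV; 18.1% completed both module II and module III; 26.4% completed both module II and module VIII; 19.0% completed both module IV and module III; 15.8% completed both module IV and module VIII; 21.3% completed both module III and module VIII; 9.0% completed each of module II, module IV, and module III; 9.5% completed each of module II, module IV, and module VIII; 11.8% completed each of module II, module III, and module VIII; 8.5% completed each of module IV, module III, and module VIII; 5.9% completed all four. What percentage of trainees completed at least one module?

96.4%

Using inclusion–exclusion:
P(at least one) = 45.6 + 44.4 + 40.2 + 49.1 − 15.2 − 18.1 − 26.4 − 19.0 − 15.8 − 21.3 + 9.0 + 9.5 + 11.8 + 8.5 − 5.9 = 96.4%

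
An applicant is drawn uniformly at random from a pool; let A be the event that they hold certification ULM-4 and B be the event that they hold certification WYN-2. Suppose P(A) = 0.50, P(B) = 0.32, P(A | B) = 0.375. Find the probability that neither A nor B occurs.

P(A ∩ B) = P(B)·P(A|B) = 0.32 × 0.375 = 0.12
Inclusion–exclusion gives
P(A ∪ B) = 0.50 + 0.32 − 0.12 = 0.70
P(none) = 1 − 0.70 = 0.30

0.30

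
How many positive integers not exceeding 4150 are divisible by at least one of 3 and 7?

1778

⌊4150/3⌋ + ⌊4150/7⌋ − ⌊4150/21⌋ = 1383 + 592 − 197 = 1778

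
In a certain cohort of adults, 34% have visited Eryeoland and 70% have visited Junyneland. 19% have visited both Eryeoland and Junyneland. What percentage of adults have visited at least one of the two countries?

85%

Using inclusion–exclusion:
P(at least one) = 34 + 70 − 19 = 85%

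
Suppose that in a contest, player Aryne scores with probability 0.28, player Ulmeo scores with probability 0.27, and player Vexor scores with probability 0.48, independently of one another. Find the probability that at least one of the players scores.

P(none) = (1 − 0.28) × (1 − 0.27) × (1 − 0.48) = 0.72 × 0.73 × 0.52 = 0.273312
P(at least one) = 1 − 0.273312 = 0.726688

0.726688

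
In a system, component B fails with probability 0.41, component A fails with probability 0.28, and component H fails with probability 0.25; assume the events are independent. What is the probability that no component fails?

Independence gives P(none) = ∏(1 − pᵢ).
P(none) = (1 − 0.41) × (1 − 0.28) × (1 − 0.25) = 0.59 × 0.72 × 0.75 = 0.3186

0.3186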